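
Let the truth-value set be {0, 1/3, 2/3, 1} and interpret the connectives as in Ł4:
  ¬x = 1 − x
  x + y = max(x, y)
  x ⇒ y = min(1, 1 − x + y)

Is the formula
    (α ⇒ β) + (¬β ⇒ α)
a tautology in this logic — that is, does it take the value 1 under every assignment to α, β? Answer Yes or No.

No

Counterexample: take α = 1/3, β = 0.
α ⇒ β = 1/3 ⇒ 0 = 2/3
¬β = ¬0 = 1
¬β ⇒ α = 1 ⇒ 1/3 = 1/3
(α ⇒ β) + (¬β ⇒ α) = 2/3 + 1/3 = 2/3
This gives 2/3 ≠ 1.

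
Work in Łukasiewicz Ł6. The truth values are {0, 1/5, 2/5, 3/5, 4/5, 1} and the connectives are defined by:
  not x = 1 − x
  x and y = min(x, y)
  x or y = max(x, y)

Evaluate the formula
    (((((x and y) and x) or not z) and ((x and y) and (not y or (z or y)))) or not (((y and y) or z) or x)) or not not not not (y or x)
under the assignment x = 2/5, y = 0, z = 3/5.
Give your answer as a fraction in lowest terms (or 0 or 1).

2/5

x and y = 2/5 and 0 = 0
(x and y) and x = 0 and 2/5 = 0
not z = not 3/5 = 2/5
((x and y) and x) or not z = 0 or 2/5 = 2/5
x and y = 2/5 and 0 = 0
not y = not 0 = 1
z or y = 3/5 or 0 = 3/5
not y or (z or y) = 1 or 3/5 = 1
(x and y) and (not y or (z or y)) = 0 and 1 = 0
(((x and y) and x) or not z) and ((x and y) and (not y or (z or y))) = 2/5 and 0 = 0
y and y = 0 and 0 = 0
(y and y) or z = 0 or 3/5 = 3/5
((y and y) or z) or x = 3/5 or 2/5 = 3/5
not (((y and y) or z) or x) = not 3/5 = 2/5
((((x and y) and x) or not z) and ((x and y) and (not y or (z or y)))) or not (((y and y) or z) or x) = 0 or 2/5 = 2/5
y or x = 0 or 2/5 = 2/5
not (y or x) = not 2/5 = 3/5
not not (y or x) = not 3/5 = 2/5
not not not (y or x) = not 2/5 = 3/5
not not not not (y or x) = not 3/5 = 2/5
(((((x and y) and x) or not z) and ((x and y) and (not y or (z or y)))) or not (((y and y) or z) or x)) or not not not not (y or x) = 2/5 or 2/5 = 2/5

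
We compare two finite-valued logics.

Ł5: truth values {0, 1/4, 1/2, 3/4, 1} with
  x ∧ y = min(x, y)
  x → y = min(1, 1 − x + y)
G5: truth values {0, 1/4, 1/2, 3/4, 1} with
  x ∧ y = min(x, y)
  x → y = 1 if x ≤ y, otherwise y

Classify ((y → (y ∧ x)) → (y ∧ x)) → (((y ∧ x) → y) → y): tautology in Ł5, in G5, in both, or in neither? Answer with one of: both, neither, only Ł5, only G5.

only Ł5

In Ł5: every assignment gives 1 — tautology.
In G5: at x = 0, y = 1/4 the value is 1/4 — not a tautology.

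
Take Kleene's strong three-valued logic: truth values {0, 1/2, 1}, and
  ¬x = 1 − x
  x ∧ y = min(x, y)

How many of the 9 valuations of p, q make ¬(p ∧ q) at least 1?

p = 0, q = 0 ↦ 1  ≥
p = 0, q = 1/2 ↦ 1  ≥
p = 0, q = 1 ↦ 1  ≥
p = 1/2, q = 0 ↦ 1  ≥
p = 1/2, q = 1/2 ↦ 1/2  <
p = 1/2, q = 1 ↦ 1/2  <
p = 1, q = 0 ↦ 1  ≥
p = 1, q = 1/2 ↦ 1/2  <
p = 1, q = 1 ↦ 0  <
So 5 of the 9 assignments meet the threshold.

5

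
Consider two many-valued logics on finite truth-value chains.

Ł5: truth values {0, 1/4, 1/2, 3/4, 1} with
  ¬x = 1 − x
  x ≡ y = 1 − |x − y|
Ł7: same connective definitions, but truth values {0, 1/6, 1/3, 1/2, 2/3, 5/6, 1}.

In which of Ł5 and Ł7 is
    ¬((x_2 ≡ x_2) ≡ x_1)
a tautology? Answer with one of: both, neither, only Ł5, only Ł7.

neither

In Ł5: at x_1 = 1/4, x_2 = 0 the value is 3/4 — not a tautology.
In Ł7: at x_1 = 1/6, x_2 = 0 the value is 5/6 — not a tautology.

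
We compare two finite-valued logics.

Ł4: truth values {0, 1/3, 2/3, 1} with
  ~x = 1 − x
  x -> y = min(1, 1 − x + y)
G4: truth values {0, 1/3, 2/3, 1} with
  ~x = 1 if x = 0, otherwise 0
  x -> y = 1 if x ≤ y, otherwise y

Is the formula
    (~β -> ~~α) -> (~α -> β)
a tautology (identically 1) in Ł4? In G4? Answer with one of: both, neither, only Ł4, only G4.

only Ł4

In Ł4: every assignment gives 1 — tautology.
In G4: at α = 0, β = 1/3 the value is 1/3 — not a tautology.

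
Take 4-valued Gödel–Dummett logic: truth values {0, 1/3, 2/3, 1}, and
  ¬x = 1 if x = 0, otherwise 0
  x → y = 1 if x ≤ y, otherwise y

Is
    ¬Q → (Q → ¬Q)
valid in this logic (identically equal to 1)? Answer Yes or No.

Yes

Q = 0 ↦ 1
Q = 1/3 ↦ 1
Q = 2/3 ↦ 1
Q = 1 ↦ 1
Every assignment gives a value ≥ 1.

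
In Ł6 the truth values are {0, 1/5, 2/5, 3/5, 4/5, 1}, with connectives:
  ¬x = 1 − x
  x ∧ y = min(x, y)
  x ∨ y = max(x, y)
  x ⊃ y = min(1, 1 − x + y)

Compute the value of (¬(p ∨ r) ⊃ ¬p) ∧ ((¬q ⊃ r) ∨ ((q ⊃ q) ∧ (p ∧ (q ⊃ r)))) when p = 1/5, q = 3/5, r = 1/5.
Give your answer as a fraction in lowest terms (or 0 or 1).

4/5

p ∨ r = 1/5 ∨ 1/5 = 1/5
¬(p ∨ r) = ¬1/5 = 4/5
¬p = ¬1/5 = 4/5
¬(p ∨ r) ⊃ ¬p = 4/5 ⊃ 4/5 = 1
¬q = ¬3/5 = 2/5
¬q ⊃ r = 2/5 ⊃ 1/5 = 4/5
q ⊃ q = 3/5 ⊃ 3/5 = 1
q ⊃ r = 3/5 ⊃ 1/5 = 3/5
p ∧ (q ⊃ r) = 1/5 ∧ 3/5 = 1/5
(q ⊃ q) ∧ (p ∧ (q ⊃ r)) = 1 ∧ 1/5 = 1/5
(¬q ⊃ r) ∨ ((q ⊃ q) ∧ (p ∧ (q ⊃ r))) = 4/5 ∨ 1/5 = 4/5
(¬(p ∨ r) ⊃ ¬p) ∧ ((¬q ⊃ r) ∨ ((q ⊃ q) ∧ (p ∧ (q ⊃ r)))) = 1 ∧ 4/5 = 4/5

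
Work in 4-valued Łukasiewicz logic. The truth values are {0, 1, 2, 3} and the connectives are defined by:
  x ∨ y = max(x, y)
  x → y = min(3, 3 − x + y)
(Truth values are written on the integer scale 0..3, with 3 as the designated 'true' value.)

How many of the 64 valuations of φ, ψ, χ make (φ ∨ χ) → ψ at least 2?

45

value 3: 30 assignments (counts)
value 2: 15 assignments (counts)
value 1: 12 assignments
value 0: 7 assignments
So 45 of the 64 assignments meet the threshold.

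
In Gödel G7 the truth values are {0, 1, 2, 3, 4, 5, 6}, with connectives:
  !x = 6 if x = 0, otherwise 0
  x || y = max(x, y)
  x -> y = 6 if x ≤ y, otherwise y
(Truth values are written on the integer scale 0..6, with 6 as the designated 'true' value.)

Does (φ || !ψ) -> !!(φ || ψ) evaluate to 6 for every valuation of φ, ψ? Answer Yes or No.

No

Counterexample: take φ = 0, ψ = 0.
!ψ = !0 = 6
φ || !ψ = 0 || 6 = 6
φ || ψ = 0 || 0 = 0
!(φ || ψ) = !0 = 6
!!(φ || ψ) = !6 = 0
(φ || !ψ) -> !!(φ || ψ) = 6 -> 0 = 0
This gives 0 ≠ 6.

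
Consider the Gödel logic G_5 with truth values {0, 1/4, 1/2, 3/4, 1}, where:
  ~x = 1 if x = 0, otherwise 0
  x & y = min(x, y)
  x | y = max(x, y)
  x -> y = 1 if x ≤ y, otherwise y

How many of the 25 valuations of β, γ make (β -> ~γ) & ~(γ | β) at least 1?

value 1: 1 assignment (counts)
value 0: 24 assignments
So 1 of the 25 assignments meets the threshold.

1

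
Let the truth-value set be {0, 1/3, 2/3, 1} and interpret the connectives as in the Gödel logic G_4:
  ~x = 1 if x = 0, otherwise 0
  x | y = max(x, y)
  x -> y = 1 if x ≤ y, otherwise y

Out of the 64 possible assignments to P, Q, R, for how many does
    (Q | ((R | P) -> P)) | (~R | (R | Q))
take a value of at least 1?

55

value 1: 55 assignments (counts)
value 2/3: 7 assignments
value 1/3: 2 assignments
So 55 of the 64 assignments meet the threshold.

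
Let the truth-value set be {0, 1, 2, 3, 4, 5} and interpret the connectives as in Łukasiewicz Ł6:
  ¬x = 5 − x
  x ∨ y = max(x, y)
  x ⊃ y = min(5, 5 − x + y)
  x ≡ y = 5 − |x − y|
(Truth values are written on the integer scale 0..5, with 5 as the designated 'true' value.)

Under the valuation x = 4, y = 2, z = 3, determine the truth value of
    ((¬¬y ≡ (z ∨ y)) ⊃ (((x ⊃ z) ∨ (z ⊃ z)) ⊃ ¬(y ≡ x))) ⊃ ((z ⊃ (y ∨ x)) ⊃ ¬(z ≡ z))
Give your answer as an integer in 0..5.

¬y = ¬2 = 3
¬¬y = ¬3 = 2
z ∨ y = 3 ∨ 2 = 3
¬¬y ≡ (z ∨ y) = 2 ≡ 3 = 4
x ⊃ z = 4 ⊃ 3 = 4
z ⊃ z = 3 ⊃ 3 = 5
(x ⊃ z) ∨ (z ⊃ z) = 4 ∨ 5 = 5
y ≡ x = 2 ≡ 4 = 3
¬(y ≡ x) = ¬3 = 2
((x ⊃ z) ∨ (z ⊃ z)) ⊃ ¬(y ≡ x) = 5 ⊃ 2 = 2
(¬¬y ≡ (z ∨ y)) ⊃ (((x ⊃ z) ∨ (z ⊃ z)) ⊃ ¬(y ≡ x)) = 4 ⊃ 2 = 3
y ∨ x = 2 ∨ 4 = 4
z ⊃ (y ∨ x) = 3 ⊃ 4 = 5
z ≡ z = 3 ≡ 3 = 5
¬(z ≡ z) = ¬5 = 0
(z ⊃ (y ∨ x)) ⊃ ¬(z ≡ z) = 5 ⊃ 0 = 0
((¬¬y ≡ (z ∨ y)) ⊃ (((x ⊃ z) ∨ (z ⊃ z)) ⊃ ¬(y ≡ x))) ⊃ ((z ⊃ (y ∨ x)) ⊃ ¬(z ≡ z)) = 3 ⊃ 0 = 2

2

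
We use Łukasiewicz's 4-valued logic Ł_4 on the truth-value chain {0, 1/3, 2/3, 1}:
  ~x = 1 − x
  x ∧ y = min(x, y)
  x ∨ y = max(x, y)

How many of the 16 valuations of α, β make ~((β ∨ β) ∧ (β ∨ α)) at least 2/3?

α = 0, β = 0 ↦ 1  ≥
α = 0, β = 1/3 ↦ 2/3  ≥
α = 0, β = 2/3 ↦ 1/3  <
α = 0, β = 1 ↦ 0  <
α = 1/3, β = 0 ↦ 1  ≥
α = 1/3, β = 1/3 ↦ 2/3  ≥
α = 1/3, β = 2/3 ↦ 1/3  <
α = 1/3, β = 1 ↦ 0  <
α = 2/3, β = 0 ↦ 1  ≥
α = 2/3, β = 1/3 ↦ 2/3  ≥
α = 2/3, β = 2/3 ↦ 1/3  <
α = 2/3, β = 1 ↦ 0  <
α = 1, β = 0 ↦ 1  ≥
α = 1, β = 1/3 ↦ 2/3  ≥
α = 1, β = 2/3 ↦ 1/3  <
α = 1, β = 1 ↦ 0  <
So 8 of the 16 assignments meet the threshold.

8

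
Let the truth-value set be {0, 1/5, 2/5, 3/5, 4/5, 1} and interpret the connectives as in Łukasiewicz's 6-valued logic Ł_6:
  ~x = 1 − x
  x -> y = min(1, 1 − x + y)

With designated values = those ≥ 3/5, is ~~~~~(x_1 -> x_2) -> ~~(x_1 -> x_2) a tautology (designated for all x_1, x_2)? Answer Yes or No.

Counterexample: take x_1 = 4/5, x_2 = 0.
x_1 -> x_2 = 4/5 -> 0 = 1/5
~(x_1 -> x_2) = ~1/5 = 4/5
~~(x_1 -> x_2) = ~4/5 = 1/5
~~~(x_1 -> x_2) = ~1/5 = 4/5
~~~~(x_1 -> x_2) = ~4/5 = 1/5
~~~~~(x_1 -> x_2) = ~1/5 = 4/5
x_1 -> x_2 = 4/5 -> 0 = 1/5
~(x_1 -> x_2) = ~1/5 = 4/5
~~(x_1 -> x_2) = ~4/5 = 1/5
~~~~~(x_1 -> x_2) -> ~~(x_1 -> x_2) = 4/5 -> 1/5 = 2/5
This gives 2/5, which is below 3/5.

No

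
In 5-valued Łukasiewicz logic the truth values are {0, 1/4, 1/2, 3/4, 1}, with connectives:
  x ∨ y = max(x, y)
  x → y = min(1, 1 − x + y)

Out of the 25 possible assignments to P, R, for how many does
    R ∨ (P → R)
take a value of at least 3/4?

value 1: 15 assignments (counts)
value 3/4: 4 assignments (counts)
value 1/2: 3 assignments
value 1/4: 2 assignments
value 0: 1 assignment
So 19 of the 25 assignments meet the threshold.

19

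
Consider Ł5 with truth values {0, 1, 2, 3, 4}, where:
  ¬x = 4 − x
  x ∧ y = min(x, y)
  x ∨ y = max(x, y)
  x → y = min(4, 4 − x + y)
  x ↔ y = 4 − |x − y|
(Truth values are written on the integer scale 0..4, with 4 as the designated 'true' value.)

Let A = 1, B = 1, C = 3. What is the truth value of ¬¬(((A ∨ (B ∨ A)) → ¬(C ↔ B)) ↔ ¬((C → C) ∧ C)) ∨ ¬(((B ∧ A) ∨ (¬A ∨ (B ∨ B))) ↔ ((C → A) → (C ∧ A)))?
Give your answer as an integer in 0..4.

1

B ∨ A = 1 ∨ 1 = 1
A ∨ (B ∨ A) = 1 ∨ 1 = 1
C ↔ B = 3 ↔ 1 = 2
¬(C ↔ B) = ¬2 = 2
(A ∨ (B ∨ A)) → ¬(C ↔ B) = 1 → 2 = 4
C → C = 3 → 3 = 4
(C → C) ∧ C = 4 ∧ 3 = 3
¬((C → C) ∧ C) = ¬3 = 1
((A ∨ (B ∨ A)) → ¬(C ↔ B)) ↔ ¬((C → C) ∧ C) = 4 ↔ 1 = 1
¬(((A ∨ (B ∨ A)) → ¬(C ↔ B)) ↔ ¬((C → C) ∧ C)) = ¬1 = 3
¬¬(((A ∨ (B ∨ A)) → ¬(C ↔ B)) ↔ ¬((C → C) ∧ C)) = ¬3 = 1
B ∧ A = 1 ∧ 1 = 1
¬A = ¬1 = 3
B ∨ B = 1 ∨ 1 = 1
¬A ∨ (B ∨ B) = 3 ∨ 1 = 3
(B ∧ A) ∨ (¬A ∨ (B ∨ B)) = 1 ∨ 3 = 3
C → A = 3 → 1 = 2
C ∧ A = 3 ∧ 1 = 1
(C → A) → (C ∧ A) = 2 → 1 = 3
((B ∧ A) ∨ (¬A ∨ (B ∨ B))) ↔ ((C → A) → (C ∧ A)) = 3 ↔ 3 = 4
¬(((B ∧ A) ∨ (¬A ∨ (B ∨ B))) ↔ ((C → A) → (C ∧ A))) = ¬4 = 0
¬¬(((A ∨ (B ∨ A)) → ¬(C ↔ B)) ↔ ¬((C → C) ∧ C)) ∨ ¬(((B ∧ A) ∨ (¬A ∨ (B ∨ B))) ↔ ((C → A) → (C ∧ A))) = 1 ∨ 0 = 1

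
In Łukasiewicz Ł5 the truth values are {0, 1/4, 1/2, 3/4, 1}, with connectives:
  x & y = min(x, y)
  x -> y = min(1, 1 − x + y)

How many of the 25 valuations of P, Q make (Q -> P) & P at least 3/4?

value 1: 5 assignments (counts)
value 3/4: 5 assignments (counts)
value 1/2: 5 assignments
value 1/4: 5 assignments
value 0: 5 assignments
So 10 of the 25 assignments meet the threshold.

10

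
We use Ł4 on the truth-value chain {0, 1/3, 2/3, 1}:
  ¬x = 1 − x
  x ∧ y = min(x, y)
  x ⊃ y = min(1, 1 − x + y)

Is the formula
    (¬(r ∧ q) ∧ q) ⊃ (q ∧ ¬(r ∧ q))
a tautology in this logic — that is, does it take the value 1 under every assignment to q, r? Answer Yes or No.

Yes

q = 0, r = 0 ↦ 1
q = 0, r = 1/3 ↦ 1
q = 0, r = 2/3 ↦ 1
q = 0, r = 1 ↦ 1
q = 1/3, r = 0 ↦ 1
q = 1/3, r = 1/3 ↦ 1
q = 1/3, r = 2/3 ↦ 1
q = 1/3, r = 1 ↦ 1
q = 2/3, r = 0 ↦ 1
q = 2/3, r = 1/3 ↦ 1
q = 2/3, r = 2/3 ↦ 1
q = 2/3, r = 1 ↦ 1
q = 1, r = 0 ↦ 1
q = 1, r = 1/3 ↦ 1
q = 1, r = 2/3 ↦ 1
q = 1, r = 1 ↦ 1
Every assignment gives a value ≥ 1.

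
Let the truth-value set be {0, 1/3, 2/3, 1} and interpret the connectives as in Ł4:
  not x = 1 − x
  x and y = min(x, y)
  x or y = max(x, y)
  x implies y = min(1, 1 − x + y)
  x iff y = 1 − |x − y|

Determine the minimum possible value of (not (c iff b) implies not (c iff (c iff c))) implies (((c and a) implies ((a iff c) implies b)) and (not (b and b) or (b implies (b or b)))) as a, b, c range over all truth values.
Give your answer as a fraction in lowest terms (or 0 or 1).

2/3

Take a = 1/3, b = 0, c = 1/3:
c iff b = 1/3 iff 0 = 2/3
not (c iff b) = not 2/3 = 1/3
c iff c = 1/3 iff 1/3 = 1
c iff (c iff c) = 1/3 iff 1 = 1/3
not (c iff (c iff c)) = not 1/3 = 2/3
not (c iff b) implies not (c iff (c iff c)) = 1/3 implies 2/3 = 1
c and a = 1/3 and 1/3 = 1/3
a iff c = 1/3 iff 1/3 = 1
(a iff c) implies b = 1 implies 0 = 0
(c and a) implies ((a iff c) implies b) = 1/3 implies 0 = 2/3
b and b = 0 and 0 = 0
not (b and b) = not 0 = 1
b or b = 0 or 0 = 0
b implies (b or b) = 0 implies 0 = 1
not (b and b) or (b implies (b or b)) = 1 or 1 = 1
((c and a) implies ((a iff c) implies b)) and (not (b and b) or (b implies (b or b))) = 2/3 and 1 = 2/3
(not (c iff b) implies not (c iff (c iff c))) implies (((c and a) implies ((a iff c) implies b)) and (not (b and b) or (b implies (b or b)))) = 1 implies 2/3 = 2/3
No assignment yields a value below 2/3, so this is the minimum.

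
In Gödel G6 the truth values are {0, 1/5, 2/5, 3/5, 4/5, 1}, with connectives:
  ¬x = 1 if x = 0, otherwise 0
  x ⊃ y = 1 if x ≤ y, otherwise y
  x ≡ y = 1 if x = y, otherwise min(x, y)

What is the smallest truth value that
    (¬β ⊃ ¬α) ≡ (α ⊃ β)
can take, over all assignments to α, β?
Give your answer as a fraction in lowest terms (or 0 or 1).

Take α = 2/5, β = 1/5:
¬β = ¬1/5 = 0
¬α = ¬2/5 = 0
¬β ⊃ ¬α = 0 ⊃ 0 = 1
α ⊃ β = 2/5 ⊃ 1/5 = 1/5
(¬β ⊃ ¬α) ≡ (α ⊃ β) = 1 ≡ 1/5 = 1/5
No assignment yields a value below 1/5, so this is the minimum.

1/5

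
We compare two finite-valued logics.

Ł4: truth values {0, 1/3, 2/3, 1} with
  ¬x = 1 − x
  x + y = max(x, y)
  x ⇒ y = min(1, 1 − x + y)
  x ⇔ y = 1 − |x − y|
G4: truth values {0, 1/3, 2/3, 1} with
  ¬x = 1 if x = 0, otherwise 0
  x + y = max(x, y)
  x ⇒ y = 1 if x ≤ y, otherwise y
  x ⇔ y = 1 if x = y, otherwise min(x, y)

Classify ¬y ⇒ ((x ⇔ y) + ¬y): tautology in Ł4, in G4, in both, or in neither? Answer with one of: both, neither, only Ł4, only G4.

both

In Ł4: every assignment gives 1 — tautology.
In G4: every assignment gives 1 — tautology.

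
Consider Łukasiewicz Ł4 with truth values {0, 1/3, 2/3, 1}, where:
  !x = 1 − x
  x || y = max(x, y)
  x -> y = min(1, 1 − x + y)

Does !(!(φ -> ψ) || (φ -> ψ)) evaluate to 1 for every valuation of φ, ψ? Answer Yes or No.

No

Counterexample: take φ = 0, ψ = 0.
φ -> ψ = 0 -> 0 = 1
!(φ -> ψ) = !1 = 0
φ -> ψ = 0 -> 0 = 1
!(φ -> ψ) || (φ -> ψ) = 0 || 1 = 1
!(!(φ -> ψ) || (φ -> ψ)) = !1 = 0
This gives 0 ≠ 1.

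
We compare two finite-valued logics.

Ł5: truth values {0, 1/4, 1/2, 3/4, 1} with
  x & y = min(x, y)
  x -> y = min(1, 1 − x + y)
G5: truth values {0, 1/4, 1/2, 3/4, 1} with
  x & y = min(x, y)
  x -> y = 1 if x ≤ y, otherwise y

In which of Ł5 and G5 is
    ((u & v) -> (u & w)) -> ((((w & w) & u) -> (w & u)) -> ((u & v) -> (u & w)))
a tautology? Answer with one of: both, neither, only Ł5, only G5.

both

In Ł5: every assignment gives 1 — tautology.
In G5: every assignment gives 1 — tautology.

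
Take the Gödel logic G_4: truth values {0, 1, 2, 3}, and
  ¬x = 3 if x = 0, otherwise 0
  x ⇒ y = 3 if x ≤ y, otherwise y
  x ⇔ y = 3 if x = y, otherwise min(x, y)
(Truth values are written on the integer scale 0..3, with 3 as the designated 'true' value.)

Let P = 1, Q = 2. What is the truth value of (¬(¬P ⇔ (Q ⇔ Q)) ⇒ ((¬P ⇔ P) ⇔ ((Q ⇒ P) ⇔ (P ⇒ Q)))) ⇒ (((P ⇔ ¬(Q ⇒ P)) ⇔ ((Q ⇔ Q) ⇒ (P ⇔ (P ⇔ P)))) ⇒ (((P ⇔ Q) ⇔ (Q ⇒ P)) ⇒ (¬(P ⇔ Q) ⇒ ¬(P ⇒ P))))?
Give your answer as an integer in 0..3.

3

¬P = ¬1 = 0
Q ⇔ Q = 2 ⇔ 2 = 3
¬P ⇔ (Q ⇔ Q) = 0 ⇔ 3 = 0
¬(¬P ⇔ (Q ⇔ Q)) = ¬0 = 3
¬P = ¬1 = 0
¬P ⇔ P = 0 ⇔ 1 = 0
Q ⇒ P = 2 ⇒ 1 = 1
P ⇒ Q = 1 ⇒ 2 = 3
(Q ⇒ P) ⇔ (P ⇒ Q) = 1 ⇔ 3 = 1
(¬P ⇔ P) ⇔ ((Q ⇒ P) ⇔ (P ⇒ Q)) = 0 ⇔ 1 = 0
¬(¬P ⇔ (Q ⇔ Q)) ⇒ ((¬P ⇔ P) ⇔ ((Q ⇒ P) ⇔ (P ⇒ Q))) = 3 ⇒ 0 = 0
Q ⇒ P = 2 ⇒ 1 = 1
¬(Q ⇒ P) = ¬1 = 0
P ⇔ ¬(Q ⇒ P) = 1 ⇔ 0 = 0
Q ⇔ Q = 2 ⇔ 2 = 3
P ⇔ P = 1 ⇔ 1 = 3
P ⇔ (P ⇔ P) = 1 ⇔ 3 = 1
(Q ⇔ Q) ⇒ (P ⇔ (P ⇔ P)) = 3 ⇒ 1 = 1
(P ⇔ ¬(Q ⇒ P)) ⇔ ((Q ⇔ Q) ⇒ (P ⇔ (P ⇔ P))) = 0 ⇔ 1 = 0
P ⇔ Q = 1 ⇔ 2 = 1
Q ⇒ P = 2 ⇒ 1 = 1
(P ⇔ Q) ⇔ (Q ⇒ P) = 1 ⇔ 1 = 3
P ⇔ Q = 1 ⇔ 2 = 1
¬(P ⇔ Q) = ¬1 = 0
P ⇒ P = 1 ⇒ 1 = 3
¬(P ⇒ P) = ¬3 = 0
¬(P ⇔ Q) ⇒ ¬(P ⇒ P) = 0 ⇒ 0 = 3
((P ⇔ Q) ⇔ (Q ⇒ P)) ⇒ (¬(P ⇔ Q) ⇒ ¬(P ⇒ P)) = 3 ⇒ 3 = 3
((P ⇔ ¬(Q ⇒ P)) ⇔ ((Q ⇔ Q) ⇒ (P ⇔ (P ⇔ P)))) ⇒ (((P ⇔ Q) ⇔ (Q ⇒ P)) ⇒ (¬(P ⇔ Q) ⇒ ¬(P ⇒ P))) = 0 ⇒ 3 = 3
(¬(¬P ⇔ (Q ⇔ Q)) ⇒ ((¬P ⇔ P) ⇔ ((Q ⇒ P) ⇔ (P ⇒ Q)))) ⇒ (((P ⇔ ¬(Q ⇒ P)) ⇔ ((Q ⇔ Q) ⇒ (P ⇔ (P ⇔ P)))) ⇒ (((P ⇔ Q) ⇔ (Q ⇒ P)) ⇒ (¬(P ⇔ Q) ⇒ ¬(P ⇒ P)))) = 0 ⇒ 3 = 3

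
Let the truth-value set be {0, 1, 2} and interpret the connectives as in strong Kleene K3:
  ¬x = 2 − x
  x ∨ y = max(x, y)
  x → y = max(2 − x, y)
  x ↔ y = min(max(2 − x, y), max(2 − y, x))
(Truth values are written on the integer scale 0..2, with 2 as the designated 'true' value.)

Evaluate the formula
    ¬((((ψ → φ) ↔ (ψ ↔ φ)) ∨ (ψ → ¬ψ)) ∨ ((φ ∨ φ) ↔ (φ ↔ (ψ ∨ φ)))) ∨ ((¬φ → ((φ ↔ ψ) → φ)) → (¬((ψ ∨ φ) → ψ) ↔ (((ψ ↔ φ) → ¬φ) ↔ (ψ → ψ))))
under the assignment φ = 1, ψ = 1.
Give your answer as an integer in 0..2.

1

ψ → φ = 1 → 1 = 1
ψ ↔ φ = 1 ↔ 1 = 1
(ψ → φ) ↔ (ψ ↔ φ) = 1 ↔ 1 = 1
¬ψ = ¬1 = 1
ψ → ¬ψ = 1 → 1 = 1
((ψ → φ) ↔ (ψ ↔ φ)) ∨ (ψ → ¬ψ) = 1 ∨ 1 = 1
φ ∨ φ = 1 ∨ 1 = 1
ψ ∨ φ = 1 ∨ 1 = 1
φ ↔ (ψ ∨ φ) = 1 ↔ 1 = 1
(φ ∨ φ) ↔ (φ ↔ (ψ ∨ φ)) = 1 ↔ 1 = 1
(((ψ → φ) ↔ (ψ ↔ φ)) ∨ (ψ → ¬ψ)) ∨ ((φ ∨ φ) ↔ (φ ↔ (ψ ∨ φ))) = 1 ∨ 1 = 1
¬((((ψ → φ) ↔ (ψ ↔ φ)) ∨ (ψ → ¬ψ)) ∨ ((φ ∨ φ) ↔ (φ ↔ (ψ ∨ φ)))) = ¬1 = 1
¬φ = ¬1 = 1
φ ↔ ψ = 1 ↔ 1 = 1
(φ ↔ ψ) → φ = 1 → 1 = 1
¬φ → ((φ ↔ ψ) → φ) = 1 → 1 = 1
ψ ∨ φ = 1 ∨ 1 = 1
(ψ ∨ φ) → ψ = 1 → 1 = 1
¬((ψ ∨ φ) → ψ) = ¬1 = 1
ψ ↔ φ = 1 ↔ 1 = 1
¬φ = ¬1 = 1
(ψ ↔ φ) → ¬φ = 1 → 1 = 1
ψ → ψ = 1 → 1 = 1
((ψ ↔ φ) → ¬φ) ↔ (ψ → ψ) = 1 ↔ 1 = 1
¬((ψ ∨ φ) → ψ) ↔ (((ψ ↔ φ) → ¬φ) ↔ (ψ → ψ)) = 1 ↔ 1 = 1
(¬φ → ((φ ↔ ψ) → φ)) → (¬((ψ ∨ φ) → ψ) ↔ (((ψ ↔ φ) → ¬φ) ↔ (ψ → ψ))) = 1 → 1 = 1
¬((((ψ → φ) ↔ (ψ ↔ φ)) ∨ (ψ → ¬ψ)) ∨ ((φ ∨ φ) ↔ (φ ↔ (ψ ∨ φ)))) ∨ ((¬φ → ((φ ↔ ψ) → φ)) → (¬((ψ ∨ φ) → ψ) ↔ (((ψ ↔ φ) → ¬φ) ↔ (ψ → ψ)))) = 1 ∨ 1 = 1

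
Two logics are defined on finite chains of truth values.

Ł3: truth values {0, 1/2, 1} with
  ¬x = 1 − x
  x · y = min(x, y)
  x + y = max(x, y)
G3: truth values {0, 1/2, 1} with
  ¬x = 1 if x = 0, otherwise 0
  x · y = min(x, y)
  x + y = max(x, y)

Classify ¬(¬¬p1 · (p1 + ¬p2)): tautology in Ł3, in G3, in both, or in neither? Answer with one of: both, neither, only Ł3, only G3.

In Ł3: at p1 = 1/2, p2 = 0 the value is 1/2 — not a tautology.
In G3: at p1 = 1/2, p2 = 0 the value is 0 — not a tautology.

neither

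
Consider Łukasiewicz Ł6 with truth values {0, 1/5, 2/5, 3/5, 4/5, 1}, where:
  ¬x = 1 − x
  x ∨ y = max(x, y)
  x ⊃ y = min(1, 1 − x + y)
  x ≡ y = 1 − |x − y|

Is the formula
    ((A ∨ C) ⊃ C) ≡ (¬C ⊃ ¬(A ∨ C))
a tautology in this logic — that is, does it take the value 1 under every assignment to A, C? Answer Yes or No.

At A = 4/5, C = 2/5, for instance:
A ∨ C = 4/5 ∨ 2/5 = 4/5
(A ∨ C) ⊃ C = 4/5 ⊃ 2/5 = 3/5
¬C = ¬2/5 = 3/5
¬(A ∨ C) = ¬4/5 = 1/5
¬C ⊃ ¬(A ∨ C) = 3/5 ⊃ 1/5 = 3/5
((A ∨ C) ⊃ C) ≡ (¬C ⊃ ¬(A ∨ C)) = 3/5 ≡ 3/5 = 1
and checking the remaining 35 assignments likewise gives ≥ 1 in every case.

Yes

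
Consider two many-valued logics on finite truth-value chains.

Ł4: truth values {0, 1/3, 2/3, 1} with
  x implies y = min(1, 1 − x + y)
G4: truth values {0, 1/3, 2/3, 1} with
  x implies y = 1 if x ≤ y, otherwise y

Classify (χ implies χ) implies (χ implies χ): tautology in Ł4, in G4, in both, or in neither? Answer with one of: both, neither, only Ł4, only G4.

In Ł4: every assignment gives 1 — tautology.
In G4: every assignment gives 1 — tautology.

both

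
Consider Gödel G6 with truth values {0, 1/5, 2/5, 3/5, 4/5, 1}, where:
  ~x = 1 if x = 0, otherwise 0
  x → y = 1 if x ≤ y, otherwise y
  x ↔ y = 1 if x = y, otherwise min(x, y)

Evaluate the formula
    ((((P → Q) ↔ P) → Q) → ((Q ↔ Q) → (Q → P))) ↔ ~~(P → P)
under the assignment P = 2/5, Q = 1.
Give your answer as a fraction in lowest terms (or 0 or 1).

2/5

P → Q = 2/5 → 1 = 1
(P → Q) ↔ P = 1 ↔ 2/5 = 2/5
((P → Q) ↔ P) → Q = 2/5 → 1 = 1
Q ↔ Q = 1 ↔ 1 = 1
Q → P = 1 → 2/5 = 2/5
(Q ↔ Q) → (Q → P) = 1 → 2/5 = 2/5
(((P → Q) ↔ P) → Q) → ((Q ↔ Q) → (Q → P)) = 1 → 2/5 = 2/5
P → P = 2/5 → 2/5 = 1
~(P → P) = ~1 = 0
~~(P → P) = ~0 = 1
((((P → Q) ↔ P) → Q) → ((Q ↔ Q) → (Q → P))) ↔ ~~(P → P) = 2/5 ↔ 1 = 2/5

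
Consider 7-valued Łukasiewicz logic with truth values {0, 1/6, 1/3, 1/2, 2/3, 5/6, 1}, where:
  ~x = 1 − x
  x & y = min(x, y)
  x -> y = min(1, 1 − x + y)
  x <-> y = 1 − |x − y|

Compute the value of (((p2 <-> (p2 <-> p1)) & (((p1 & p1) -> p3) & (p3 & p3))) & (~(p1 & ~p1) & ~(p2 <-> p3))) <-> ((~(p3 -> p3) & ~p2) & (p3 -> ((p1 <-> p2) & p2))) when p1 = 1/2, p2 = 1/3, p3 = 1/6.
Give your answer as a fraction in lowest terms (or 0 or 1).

5/6

p2 <-> p1 = 1/3 <-> 1/2 = 5/6
p2 <-> (p2 <-> p1) = 1/3 <-> 5/6 = 1/2
p1 & p1 = 1/2 & 1/2 = 1/2
(p1 & p1) -> p3 = 1/2 -> 1/6 = 2/3
p3 & p3 = 1/6 & 1/6 = 1/6
((p1 & p1) -> p3) & (p3 & p3) = 2/3 & 1/6 = 1/6
(p2 <-> (p2 <-> p1)) & (((p1 & p1) -> p3) & (p3 & p3)) = 1/2 & 1/6 = 1/6
~p1 = ~1/2 = 1/2
p1 & ~p1 = 1/2 & 1/2 = 1/2
~(p1 & ~p1) = ~1/2 = 1/2
p2 <-> p3 = 1/3 <-> 1/6 = 5/6
~(p2 <-> p3) = ~5/6 = 1/6
~(p1 & ~p1) & ~(p2 <-> p3) = 1/2 & 1/6 = 1/6
((p2 <-> (p2 <-> p1)) & (((p1 & p1) -> p3) & (p3 & p3))) & (~(p1 & ~p1) & ~(p2 <-> p3)) = 1/6 & 1/6 = 1/6
p3 -> p3 = 1/6 -> 1/6 = 1
~(p3 -> p3) = ~1 = 0
~p2 = ~1/3 = 2/3
~(p3 -> p3) & ~p2 = 0 & 2/3 = 0
p1 <-> p2 = 1/2 <-> 1/3 = 5/6
(p1 <-> p2) & p2 = 5/6 & 1/3 = 1/3
p3 -> ((p1 <-> p2) & p2) = 1/6 -> 1/3 = 1
(~(p3 -> p3) & ~p2) & (p3 -> ((p1 <-> p2) & p2)) = 0 & 1 = 0
(((p2 <-> (p2 <-> p1)) & (((p1 & p1) -> p3) & (p3 & p3))) & (~(p1 & ~p1) & ~(p2 <-> p3))) <-> ((~(p3 -> p3) & ~p2) & (p3 -> ((p1 <-> p2) & p2))) = 1/6 <-> 0 = 5/6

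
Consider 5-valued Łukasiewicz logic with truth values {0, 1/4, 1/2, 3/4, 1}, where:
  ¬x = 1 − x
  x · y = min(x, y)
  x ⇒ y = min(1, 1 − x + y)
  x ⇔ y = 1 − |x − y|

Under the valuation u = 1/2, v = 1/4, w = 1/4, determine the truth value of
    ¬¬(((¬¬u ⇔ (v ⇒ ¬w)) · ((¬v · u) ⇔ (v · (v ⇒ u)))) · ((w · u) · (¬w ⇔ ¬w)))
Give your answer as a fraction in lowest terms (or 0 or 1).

¬u = ¬1/2 = 1/2
¬¬u = ¬1/2 = 1/2
¬w = ¬1/4 = 3/4
v ⇒ ¬w = 1/4 ⇒ 3/4 = 1
¬¬u ⇔ (v ⇒ ¬w) = 1/2 ⇔ 1 = 1/2
¬v = ¬1/4 = 3/4
¬v · u = 3/4 · 1/2 = 1/2
v ⇒ u = 1/4 ⇒ 1/2 = 1
v · (v ⇒ u) = 1/4 · 1 = 1/4
(¬v · u) ⇔ (v · (v ⇒ u)) = 1/2 ⇔ 1/4 = 3/4
(¬¬u ⇔ (v ⇒ ¬w)) · ((¬v · u) ⇔ (v · (v ⇒ u))) = 1/2 · 3/4 = 1/2
w · u = 1/4 · 1/2 = 1/4
¬w = ¬1/4 = 3/4
¬w = ¬1/4 = 3/4
¬w ⇔ ¬w = 3/4 ⇔ 3/4 = 1
(w · u) · (¬w ⇔ ¬w) = 1/4 · 1 = 1/4
((¬¬u ⇔ (v ⇒ ¬w)) · ((¬v · u) ⇔ (v · (v ⇒ u)))) · ((w · u) · (¬w ⇔ ¬w)) = 1/2 · 1/4 = 1/4
¬(((¬¬u ⇔ (v ⇒ ¬w)) · ((¬v · u) ⇔ (v · (v ⇒ u)))) · ((w · u) · (¬w ⇔ ¬w))) = ¬1/4 = 3/4
¬¬(((¬¬u ⇔ (v ⇒ ¬w)) · ((¬v · u) ⇔ (v · (v ⇒ u)))) · ((w · u) · (¬w ⇔ ¬w))) = ¬3/4 = 1/4

1/4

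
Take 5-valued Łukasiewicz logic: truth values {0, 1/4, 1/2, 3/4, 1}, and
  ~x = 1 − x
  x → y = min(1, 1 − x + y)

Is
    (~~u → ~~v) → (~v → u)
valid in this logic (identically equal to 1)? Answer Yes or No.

Counterexample: take u = 0, v = 0.
~u = ~0 = 1
~~u = ~1 = 0
~v = ~0 = 1
~~v = ~1 = 0
~~u → ~~v = 0 → 0 = 1
~v = ~0 = 1
~v → u = 1 → 0 = 0
(~~u → ~~v) → (~v → u) = 1 → 0 = 0
This gives 0 ≠ 1.

No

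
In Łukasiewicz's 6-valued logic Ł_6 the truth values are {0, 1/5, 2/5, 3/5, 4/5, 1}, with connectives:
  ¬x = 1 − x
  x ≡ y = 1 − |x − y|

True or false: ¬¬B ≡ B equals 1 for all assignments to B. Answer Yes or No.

B = 0 ↦ 1
B = 1/5 ↦ 1
B = 2/5 ↦ 1
B = 3/5 ↦ 1
B = 4/5 ↦ 1
B = 1 ↦ 1
Every assignment gives a value ≥ 1.

Yes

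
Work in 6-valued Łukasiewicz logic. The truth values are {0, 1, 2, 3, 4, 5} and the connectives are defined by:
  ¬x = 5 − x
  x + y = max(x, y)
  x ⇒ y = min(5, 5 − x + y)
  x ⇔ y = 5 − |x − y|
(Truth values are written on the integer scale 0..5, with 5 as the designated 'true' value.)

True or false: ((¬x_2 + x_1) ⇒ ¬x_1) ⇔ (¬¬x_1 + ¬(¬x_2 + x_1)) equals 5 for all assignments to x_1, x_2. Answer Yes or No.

No

Counterexample: take x_1 = 0, x_2 = 0.
¬x_2 = ¬0 = 5
¬x_2 + x_1 = 5 + 0 = 5
¬x_1 = ¬0 = 5
(¬x_2 + x_1) ⇒ ¬x_1 = 5 ⇒ 5 = 5
¬x_1 = ¬0 = 5
¬¬x_1 = ¬5 = 0
¬x_2 = ¬0 = 5
¬x_2 + x_1 = 5 + 0 = 5
¬(¬x_2 + x_1) = ¬5 = 0
¬¬x_1 + ¬(¬x_2 + x_1) = 0 + 0 = 0
((¬x_2 + x_1) ⇒ ¬x_1) ⇔ (¬¬x_1 + ¬(¬x_2 + x_1)) = 5 ⇔ 0 = 0
This gives 0 ≠ 5.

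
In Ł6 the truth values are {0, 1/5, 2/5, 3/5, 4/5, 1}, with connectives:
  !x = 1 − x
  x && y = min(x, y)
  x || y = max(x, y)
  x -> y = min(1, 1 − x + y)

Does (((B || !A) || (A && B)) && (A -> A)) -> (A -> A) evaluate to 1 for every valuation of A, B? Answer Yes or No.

Yes

At A = 1, B = 3/5, for instance:
!A = !1 = 0
B || !A = 3/5 || 0 = 3/5
A && B = 1 && 3/5 = 3/5
(B || !A) || (A && B) = 3/5 || 3/5 = 3/5
A -> A = 1 -> 1 = 1
((B || !A) || (A && B)) && (A -> A) = 3/5 && 1 = 3/5
(((B || !A) || (A && B)) && (A -> A)) -> (A -> A) = 3/5 -> 1 = 1
and checking the remaining 35 assignments likewise gives ≥ 1 in every case.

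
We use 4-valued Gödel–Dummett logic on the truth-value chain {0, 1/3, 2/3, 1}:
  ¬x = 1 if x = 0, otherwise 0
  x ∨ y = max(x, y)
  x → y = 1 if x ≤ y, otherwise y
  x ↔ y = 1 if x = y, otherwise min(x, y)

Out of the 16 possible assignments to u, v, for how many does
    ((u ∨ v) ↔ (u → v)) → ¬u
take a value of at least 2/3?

7

u = 0, v = 0 ↦ 1  ≥
u = 0, v = 1/3 ↦ 1  ≥
u = 0, v = 2/3 ↦ 1  ≥
u = 0, v = 1 ↦ 1  ≥
u = 1/3, v = 0 ↦ 1  ≥
u = 1/3, v = 1/3 ↦ 0  <
u = 1/3, v = 2/3 ↦ 0  <
u = 1/3, v = 1 ↦ 0  <
u = 2/3, v = 0 ↦ 1  ≥
u = 2/3, v = 1/3 ↦ 0  <
u = 2/3, v = 2/3 ↦ 0  <
u = 2/3, v = 1 ↦ 0  <
u = 1, v = 0 ↦ 1  ≥
u = 1, v = 1/3 ↦ 0  <
u = 1, v = 2/3 ↦ 0  <
u = 1, v = 1 ↦ 0  <
So 7 of the 16 assignments meet the threshold.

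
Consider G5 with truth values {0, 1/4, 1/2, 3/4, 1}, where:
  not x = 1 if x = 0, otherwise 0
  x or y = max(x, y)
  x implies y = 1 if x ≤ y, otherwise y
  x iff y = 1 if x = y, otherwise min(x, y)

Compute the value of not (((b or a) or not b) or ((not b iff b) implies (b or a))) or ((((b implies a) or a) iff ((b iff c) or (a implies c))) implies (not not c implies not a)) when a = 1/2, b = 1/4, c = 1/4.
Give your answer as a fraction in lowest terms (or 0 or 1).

0

b or a = 1/4 or 1/2 = 1/2
not b = not 1/4 = 0
(b or a) or not b = 1/2 or 0 = 1/2
not b = not 1/4 = 0
not b iff b = 0 iff 1/4 = 0
b or a = 1/4 or 1/2 = 1/2
(not b iff b) implies (b or a) = 0 implies 1/2 = 1
((b or a) or not b) or ((not b iff b) implies (b or a)) = 1/2 or 1 = 1
not (((b or a) or not b) or ((not b iff b) implies (b or a))) = not 1 = 0
b implies a = 1/4 implies 1/2 = 1
(b implies a) or a = 1 or 1/2 = 1
b iff c = 1/4 iff 1/4 = 1
a implies c = 1/2 implies 1/4 = 1/4
(b iff c) or (a implies c) = 1 or 1/4 = 1
((b implies a) or a) iff ((b iff c) or (a implies c)) = 1 iff 1 = 1
not c = not 1/4 = 0
not not c = not 0 = 1
not a = not 1/2 = 0
not not c implies not a = 1 implies 0 = 0
(((b implies a) or a) iff ((b iff c) or (a implies c))) implies (not not c implies not a) = 1 implies 0 = 0
not (((b or a) or not b) or ((not b iff b) implies (b or a))) or ((((b implies a) or a) iff ((b iff c) or (a implies c))) implies (not not c implies not a)) = 0 or 0 = 0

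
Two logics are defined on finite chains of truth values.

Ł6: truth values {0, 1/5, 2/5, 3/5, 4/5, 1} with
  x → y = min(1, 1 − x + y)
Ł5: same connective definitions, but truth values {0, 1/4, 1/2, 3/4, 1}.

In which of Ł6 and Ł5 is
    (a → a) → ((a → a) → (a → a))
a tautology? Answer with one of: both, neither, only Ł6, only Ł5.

both

In Ł6: every assignment gives 1 — tautology.
In Ł5: every assignment gives 1 — tautology.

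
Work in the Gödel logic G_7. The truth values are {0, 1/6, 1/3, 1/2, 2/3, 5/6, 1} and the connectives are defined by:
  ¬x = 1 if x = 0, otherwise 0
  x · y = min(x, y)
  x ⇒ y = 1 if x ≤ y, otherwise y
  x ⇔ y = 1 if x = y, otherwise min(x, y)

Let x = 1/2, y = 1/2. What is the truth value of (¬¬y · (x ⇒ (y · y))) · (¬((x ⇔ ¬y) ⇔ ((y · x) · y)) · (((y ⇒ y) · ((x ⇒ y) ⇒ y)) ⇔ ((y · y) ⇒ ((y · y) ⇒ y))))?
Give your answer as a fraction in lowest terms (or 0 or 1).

1/2

¬y = ¬1/2 = 0
¬¬y = ¬0 = 1
y · y = 1/2 · 1/2 = 1/2
x ⇒ (y · y) = 1/2 ⇒ 1/2 = 1
¬¬y · (x ⇒ (y · y)) = 1 · 1 = 1
¬y = ¬1/2 = 0
x ⇔ ¬y = 1/2 ⇔ 0 = 0
y · x = 1/2 · 1/2 = 1/2
(y · x) · y = 1/2 · 1/2 = 1/2
(x ⇔ ¬y) ⇔ ((y · x) · y) = 0 ⇔ 1/2 = 0
¬((x ⇔ ¬y) ⇔ ((y · x) · y)) = ¬0 = 1
y ⇒ y = 1/2 ⇒ 1/2 = 1
x ⇒ y = 1/2 ⇒ 1/2 = 1
(x ⇒ y) ⇒ y = 1 ⇒ 1/2 = 1/2
(y ⇒ y) · ((x ⇒ y) ⇒ y) = 1 · 1/2 = 1/2
y · y = 1/2 · 1/2 = 1/2
y · y = 1/2 · 1/2 = 1/2
(y · y) ⇒ y = 1/2 ⇒ 1/2 = 1
(y · y) ⇒ ((y · y) ⇒ y) = 1/2 ⇒ 1 = 1
((y ⇒ y) · ((x ⇒ y) ⇒ y)) ⇔ ((y · y) ⇒ ((y · y) ⇒ y)) = 1/2 ⇔ 1 = 1/2
¬((x ⇔ ¬y) ⇔ ((y · x) · y)) · (((y ⇒ y) · ((x ⇒ y) ⇒ y)) ⇔ ((y · y) ⇒ ((y · y) ⇒ y))) = 1 · 1/2 = 1/2
(¬¬y · (x ⇒ (y · y))) · (¬((x ⇔ ¬y) ⇔ ((y · x) · y)) · (((y ⇒ y) · ((x ⇒ y) ⇒ y)) ⇔ ((y · y) ⇒ ((y · y) ⇒ y)))) = 1 · 1/2 = 1/2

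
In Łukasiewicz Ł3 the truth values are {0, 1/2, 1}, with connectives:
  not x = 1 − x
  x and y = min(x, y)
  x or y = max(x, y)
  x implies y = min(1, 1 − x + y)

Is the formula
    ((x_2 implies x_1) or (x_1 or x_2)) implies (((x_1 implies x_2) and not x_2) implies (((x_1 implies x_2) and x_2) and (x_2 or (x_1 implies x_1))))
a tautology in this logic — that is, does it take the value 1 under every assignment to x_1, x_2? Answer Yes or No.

No

Counterexample: take x_1 = 0, x_2 = 0.
x_2 implies x_1 = 0 implies 0 = 1
x_1 or x_2 = 0 or 0 = 0
(x_2 implies x_1) or (x_1 or x_2) = 1 or 0 = 1
x_1 implies x_2 = 0 implies 0 = 1
not x_2 = not 0 = 1
(x_1 implies x_2) and not x_2 = 1 and 1 = 1
x_1 implies x_2 = 0 implies 0 = 1
(x_1 implies x_2) and x_2 = 1 and 0 = 0
x_1 implies x_1 = 0 implies 0 = 1
x_2 or (x_1 implies x_1) = 0 or 1 = 1
((x_1 implies x_2) and x_2) and (x_2 or (x_1 implies x_1)) = 0 and 1 = 0
((x_1 implies x_2) and not x_2) implies (((x_1 implies x_2) and x_2) and (x_2 or (x_1 implies x_1))) = 1 implies 0 = 0
((x_2 implies x_1) or (x_1 or x_2)) implies (((x_1 implies x_2) and not x_2) implies (((x_1 implies x_2) and x_2) and (x_2 or (x_1 implies x_1)))) = 1 implies 0 = 0
This gives 0 ≠ 1.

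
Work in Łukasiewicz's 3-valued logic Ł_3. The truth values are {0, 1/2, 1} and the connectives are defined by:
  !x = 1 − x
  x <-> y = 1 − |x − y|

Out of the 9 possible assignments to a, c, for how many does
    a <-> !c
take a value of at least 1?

a = 0, c = 0 ↦ 0  <
a = 0, c = 1/2 ↦ 1/2  <
a = 0, c = 1 ↦ 1  ≥
a = 1/2, c = 0 ↦ 1/2  <
a = 1/2, c = 1/2 ↦ 1  ≥
a = 1/2, c = 1 ↦ 1/2  <
a = 1, c = 0 ↦ 1  ≥
a = 1, c = 1/2 ↦ 1/2  <
a = 1, c = 1 ↦ 0  <
So 3 of the 9 assignments meet the threshold.

3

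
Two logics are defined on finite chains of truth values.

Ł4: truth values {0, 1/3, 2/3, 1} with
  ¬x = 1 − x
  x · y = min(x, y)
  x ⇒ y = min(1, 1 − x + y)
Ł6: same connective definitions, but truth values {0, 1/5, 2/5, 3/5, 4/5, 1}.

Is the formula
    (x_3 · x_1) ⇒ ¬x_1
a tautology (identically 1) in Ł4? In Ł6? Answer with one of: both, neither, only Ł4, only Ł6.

In Ł4: at x_1 = 2/3, x_3 = 2/3 the value is 2/3 — not a tautology.
In Ł6: at x_1 = 3/5, x_3 = 3/5 the value is 4/5 — not a tautology.

neither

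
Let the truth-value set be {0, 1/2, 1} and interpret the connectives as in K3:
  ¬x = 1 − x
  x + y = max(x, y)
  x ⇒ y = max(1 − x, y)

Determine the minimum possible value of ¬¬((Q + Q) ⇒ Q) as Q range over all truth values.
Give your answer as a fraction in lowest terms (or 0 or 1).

Take Q = 1/2:
Q + Q = 1/2 + 1/2 = 1/2
(Q + Q) ⇒ Q = 1/2 ⇒ 1/2 = 1/2
¬((Q + Q) ⇒ Q) = ¬1/2 = 1/2
¬¬((Q + Q) ⇒ Q) = ¬1/2 = 1/2
No assignment yields a value below 1/2, so this is the minimum.

1/2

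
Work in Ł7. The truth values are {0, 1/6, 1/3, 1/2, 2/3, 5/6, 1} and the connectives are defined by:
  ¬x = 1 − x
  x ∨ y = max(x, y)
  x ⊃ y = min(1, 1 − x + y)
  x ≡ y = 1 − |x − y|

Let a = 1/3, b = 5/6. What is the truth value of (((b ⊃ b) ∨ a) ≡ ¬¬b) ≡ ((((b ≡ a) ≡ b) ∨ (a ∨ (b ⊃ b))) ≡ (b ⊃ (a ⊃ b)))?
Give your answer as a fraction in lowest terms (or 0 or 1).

5/6

b ⊃ b = 5/6 ⊃ 5/6 = 1
(b ⊃ b) ∨ a = 1 ∨ 1/3 = 1
¬b = ¬5/6 = 1/6
¬¬b = ¬1/6 = 5/6
((b ⊃ b) ∨ a) ≡ ¬¬b = 1 ≡ 5/6 = 5/6
b ≡ a = 5/6 ≡ 1/3 = 1/2
(b ≡ a) ≡ b = 1/2 ≡ 5/6 = 2/3
b ⊃ b = 5/6 ⊃ 5/6 = 1
a ∨ (b ⊃ b) = 1/3 ∨ 1 = 1
((b ≡ a) ≡ b) ∨ (a ∨ (b ⊃ b)) = 2/3 ∨ 1 = 1
a ⊃ b = 1/3 ⊃ 5/6 = 1
b ⊃ (a ⊃ b) = 5/6 ⊃ 1 = 1
(((b ≡ a) ≡ b) ∨ (a ∨ (b ⊃ b))) ≡ (b ⊃ (a ⊃ b)) = 1 ≡ 1 = 1
(((b ⊃ b) ∨ a) ≡ ¬¬b) ≡ ((((b ≡ a) ≡ b) ∨ (a ∨ (b ⊃ b))) ≡ (b ⊃ (a ⊃ b))) = 5/6 ≡ 1 = 5/6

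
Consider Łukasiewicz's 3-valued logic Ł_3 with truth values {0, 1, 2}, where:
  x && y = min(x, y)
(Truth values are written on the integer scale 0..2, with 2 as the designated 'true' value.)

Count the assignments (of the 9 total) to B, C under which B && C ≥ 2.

B = 0, C = 0 ↦ 0  <
B = 0, C = 1 ↦ 0  <
B = 0, C = 2 ↦ 0  <
B = 1, C = 0 ↦ 0  <
B = 1, C = 1 ↦ 1  <
B = 1, C = 2 ↦ 1  <
B = 2, C = 0 ↦ 0  <
B = 2, C = 1 ↦ 1  <
B = 2, C = 2 ↦ 2  ≥
So 1 of the 9 assignments meets the threshold.

1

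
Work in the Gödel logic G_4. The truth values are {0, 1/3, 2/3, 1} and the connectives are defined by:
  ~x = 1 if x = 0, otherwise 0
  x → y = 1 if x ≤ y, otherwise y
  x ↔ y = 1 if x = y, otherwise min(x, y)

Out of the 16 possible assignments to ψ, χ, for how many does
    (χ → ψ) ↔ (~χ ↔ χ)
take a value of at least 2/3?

ψ = 0, χ = 0 ↦ 0  <
ψ = 0, χ = 1/3 ↦ 1  ≥
ψ = 0, χ = 2/3 ↦ 1  ≥
ψ = 0, χ = 1 ↦ 1  ≥
ψ = 1/3, χ = 0 ↦ 0  <
ψ = 1/3, χ = 1/3 ↦ 0  <
ψ = 1/3, χ = 2/3 ↦ 0  <
ψ = 1/3, χ = 1 ↦ 0  <
ψ = 2/3, χ = 0 ↦ 0  <
ψ = 2/3, χ = 1/3 ↦ 0  <
ψ = 2/3, χ = 2/3 ↦ 0  <
ψ = 2/3, χ = 1 ↦ 0  <
ψ = 1, χ = 0 ↦ 0  <
ψ = 1, χ = 1/3 ↦ 0  <
ψ = 1, χ = 2/3 ↦ 0  <
ψ = 1, χ = 1 ↦ 0  <
So 3 of the 16 assignments meet the threshold.

3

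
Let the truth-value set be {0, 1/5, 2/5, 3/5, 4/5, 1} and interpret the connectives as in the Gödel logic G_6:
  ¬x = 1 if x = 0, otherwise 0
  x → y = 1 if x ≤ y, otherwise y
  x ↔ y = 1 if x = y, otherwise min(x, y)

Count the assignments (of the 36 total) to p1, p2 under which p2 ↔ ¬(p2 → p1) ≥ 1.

7

value 1: 7 assignments (counts)
value 4/5: 1 assignment
value 3/5: 1 assignment
value 2/5: 1 assignment
value 1/5: 1 assignment
value 0: 25 assignments
So 7 of the 36 assignments meet the threshold.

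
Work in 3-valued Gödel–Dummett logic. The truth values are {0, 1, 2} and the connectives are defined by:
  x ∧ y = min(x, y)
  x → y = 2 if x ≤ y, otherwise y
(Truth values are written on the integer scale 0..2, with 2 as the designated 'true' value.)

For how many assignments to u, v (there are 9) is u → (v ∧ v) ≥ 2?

u = 0, v = 0 ↦ 2  ≥
u = 0, v = 1 ↦ 2  ≥
u = 0, v = 2 ↦ 2  ≥
u = 1, v = 0 ↦ 0  <
u = 1, v = 1 ↦ 2  ≥
u = 1, v = 2 ↦ 2  ≥
u = 2, v = 0 ↦ 0  <
u = 2, v = 1 ↦ 1  <
u = 2, v = 2 ↦ 2  ≥
So 6 of the 9 assignments meet the threshold.

6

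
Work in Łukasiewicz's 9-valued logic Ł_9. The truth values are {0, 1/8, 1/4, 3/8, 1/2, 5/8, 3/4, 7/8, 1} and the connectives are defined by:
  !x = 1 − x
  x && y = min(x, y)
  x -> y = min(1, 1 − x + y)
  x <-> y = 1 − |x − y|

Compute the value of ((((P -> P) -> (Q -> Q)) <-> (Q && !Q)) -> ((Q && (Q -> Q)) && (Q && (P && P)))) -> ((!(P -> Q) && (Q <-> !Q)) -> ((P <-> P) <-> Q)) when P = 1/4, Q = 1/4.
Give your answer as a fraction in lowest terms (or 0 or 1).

P -> P = 1/4 -> 1/4 = 1
Q -> Q = 1/4 -> 1/4 = 1
(P -> P) -> (Q -> Q) = 1 -> 1 = 1
!Q = !1/4 = 3/4
Q && !Q = 1/4 && 3/4 = 1/4
((P -> P) -> (Q -> Q)) <-> (Q && !Q) = 1 <-> 1/4 = 1/4
Q -> Q = 1/4 -> 1/4 = 1
Q && (Q -> Q) = 1/4 && 1 = 1/4
P && P = 1/4 && 1/4 = 1/4
Q && (P && P) = 1/4 && 1/4 = 1/4
(Q && (Q -> Q)) && (Q && (P && P)) = 1/4 && 1/4 = 1/4
(((P -> P) -> (Q -> Q)) <-> (Q && !Q)) -> ((Q && (Q -> Q)) && (Q && (P && P))) = 1/4 -> 1/4 = 1
P -> Q = 1/4 -> 1/4 = 1
!(P -> Q) = !1 = 0
!Q = !1/4 = 3/4
Q <-> !Q = 1/4 <-> 3/4 = 1/2
!(P -> Q) && (Q <-> !Q) = 0 && 1/2 = 0
P <-> P = 1/4 <-> 1/4 = 1
(P <-> P) <-> Q = 1 <-> 1/4 = 1/4
(!(P -> Q) && (Q <-> !Q)) -> ((P <-> P) <-> Q) = 0 -> 1/4 = 1
((((P -> P) -> (Q -> Q)) <-> (Q && !Q)) -> ((Q && (Q -> Q)) && (Q && (P && P)))) -> ((!(P -> Q) && (Q <-> !Q)) -> ((P <-> P) <-> Q)) = 1 -> 1 = 1

1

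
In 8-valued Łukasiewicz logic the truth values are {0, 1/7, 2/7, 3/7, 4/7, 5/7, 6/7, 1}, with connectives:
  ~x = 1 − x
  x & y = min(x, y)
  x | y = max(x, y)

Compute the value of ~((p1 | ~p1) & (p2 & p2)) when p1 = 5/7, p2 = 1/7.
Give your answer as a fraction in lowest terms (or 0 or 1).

6/7

~p1 = ~5/7 = 2/7
p1 | ~p1 = 5/7 | 2/7 = 5/7
p2 & p2 = 1/7 & 1/7 = 1/7
(p1 | ~p1) & (p2 & p2) = 5/7 & 1/7 = 1/7
~((p1 | ~p1) & (p2 & p2)) = ~1/7 = 6/7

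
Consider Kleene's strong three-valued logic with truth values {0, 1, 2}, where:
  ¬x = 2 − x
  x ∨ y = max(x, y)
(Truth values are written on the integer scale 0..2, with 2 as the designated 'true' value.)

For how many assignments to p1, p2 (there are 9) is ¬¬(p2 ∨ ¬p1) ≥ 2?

5

p1 = 0, p2 = 0 ↦ 2  ≥
p1 = 0, p2 = 1 ↦ 2  ≥
p1 = 0, p2 = 2 ↦ 2  ≥
p1 = 1, p2 = 0 ↦ 1  <
p1 = 1, p2 = 1 ↦ 1  <
p1 = 1, p2 = 2 ↦ 2  ≥
p1 = 2, p2 = 0 ↦ 0  <
p1 = 2, p2 = 1 ↦ 1  <
p1 = 2, p2 = 2 ↦ 2  ≥
So 5 of the 9 assignments meet the threshold.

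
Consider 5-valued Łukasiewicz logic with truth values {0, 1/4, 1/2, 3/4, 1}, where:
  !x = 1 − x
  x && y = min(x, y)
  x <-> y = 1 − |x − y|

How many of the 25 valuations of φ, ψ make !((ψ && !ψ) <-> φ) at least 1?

value 1: 2 assignments (counts)
value 3/4: 4 assignments
value 1/2: 6 assignments
value 1/4: 8 assignments
value 0: 5 assignments
So 2 of the 25 assignments meet the threshold.

2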